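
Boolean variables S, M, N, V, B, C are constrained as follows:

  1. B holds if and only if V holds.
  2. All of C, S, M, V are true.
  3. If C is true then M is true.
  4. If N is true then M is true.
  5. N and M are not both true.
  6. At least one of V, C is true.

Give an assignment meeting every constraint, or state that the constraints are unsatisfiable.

S=T; M=T; N=F; V=T; B=T; C=T

  (1) B=T, V=T — same ✓
  (2) {C, S, M, V}: all 4 true ✓
  (3) C=T ⇒ M: T ✓
  (4) N=F ⇒ M: vacuous ✓
  (5) N=F, M=T — not both ✓
  (6) {V, C}: 2 true — at least one ✓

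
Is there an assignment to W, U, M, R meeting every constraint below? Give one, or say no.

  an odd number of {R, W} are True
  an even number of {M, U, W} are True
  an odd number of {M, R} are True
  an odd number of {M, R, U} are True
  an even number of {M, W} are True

W = False, U = False, M = False, R = True

{R, W}: 1 true → odd ✓
{M, U, W}: 0 true → even ✓
{M, R}: 1 true → odd ✓
{M, R, U}: 1 true → odd ✓
{M, W}: 0 true → even ✓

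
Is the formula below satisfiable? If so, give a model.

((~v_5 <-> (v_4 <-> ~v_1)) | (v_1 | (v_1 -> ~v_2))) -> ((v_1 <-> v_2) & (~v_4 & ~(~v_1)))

v_1: True; v_2: True; v_4: False; v_5: True

  ((~v_5 <-> (v_4 <-> ~v_1)) | (v_1 | (v_1 -> ~v_2))) -> ((v_1 <-> v_2) & (~v_4 & ~(~v_1))) = True
    (~v_5 <-> (v_4 <-> ~v_1)) | (v_1 | (v_1 -> ~v_2)) = True
      ~v_5 <-> (v_4 <-> ~v_1) = False
        ~v_5 = False
        v_4 <-> ~v_1 = True
          ~v_1 = False
      v_1 | (v_1 -> ~v_2) = True
        v_1 -> ~v_2 = False
          ~v_2 = False
    (v_1 <-> v_2) & (~v_4 & ~(~v_1)) = True
      v_1 <-> v_2 = True
      ~v_4 & ~(~v_1) = True
        ~v_4 = True
        ~(~v_1) = True
          ~v_1 = False
The formula evaluates to True.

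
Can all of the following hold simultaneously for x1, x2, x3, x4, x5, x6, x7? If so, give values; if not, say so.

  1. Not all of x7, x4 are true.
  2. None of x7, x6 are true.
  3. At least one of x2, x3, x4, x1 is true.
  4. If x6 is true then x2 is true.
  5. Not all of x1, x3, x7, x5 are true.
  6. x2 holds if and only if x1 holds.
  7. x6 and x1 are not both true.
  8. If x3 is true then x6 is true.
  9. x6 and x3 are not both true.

x1=T, x2=T, x3=F, x4=F, x5=F, x6=F, x7=F

  (1) {x7, x4}: 0/2 true — not all ✓
  (2) {x7, x6}: 0 true — none ✓
  (3) {x2, x3, x4, x1}: 2 true — at least one ✓
  (4) x6=F ⇒ x2: vacuous ✓
  (5) {x1, x3, x7, x5}: 1/4 true — not all ✓
  (6) x2=T, x1=T — same ✓
  (7) x6=F, x1=T — not both ✓
  (8) x3=F ⇒ x6: vacuous ✓
  (9) x6=F, x3=F — not both ✓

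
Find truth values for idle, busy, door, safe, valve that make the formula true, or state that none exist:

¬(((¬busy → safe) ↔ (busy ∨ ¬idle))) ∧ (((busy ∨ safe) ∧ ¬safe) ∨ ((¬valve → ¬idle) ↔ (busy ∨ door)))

idle = False, busy = False, door = True, safe = False, valve = True

  ¬(((¬busy → safe) ↔ (busy ∨ ¬idle))) = True
    (¬busy → safe) ↔ (busy ∨ ¬idle) = False
      ¬busy → safe = False
        ¬busy = True
      busy ∨ ¬idle = True
        ¬idle = True
  ((busy ∨ safe) ∧ ¬safe) ∨ ((¬valve → ¬idle) ↔ (busy ∨ door)) = True
    (busy ∨ safe) ∧ ¬safe = False
      busy ∨ safe = False
      ¬safe = True
    (¬valve → ¬idle) ↔ (busy ∨ door) = True
      ¬valve → ¬idle = True
        ¬valve = False
        ¬idle = True
      busy ∨ door = True
Both conjuncts True, so the formula holds.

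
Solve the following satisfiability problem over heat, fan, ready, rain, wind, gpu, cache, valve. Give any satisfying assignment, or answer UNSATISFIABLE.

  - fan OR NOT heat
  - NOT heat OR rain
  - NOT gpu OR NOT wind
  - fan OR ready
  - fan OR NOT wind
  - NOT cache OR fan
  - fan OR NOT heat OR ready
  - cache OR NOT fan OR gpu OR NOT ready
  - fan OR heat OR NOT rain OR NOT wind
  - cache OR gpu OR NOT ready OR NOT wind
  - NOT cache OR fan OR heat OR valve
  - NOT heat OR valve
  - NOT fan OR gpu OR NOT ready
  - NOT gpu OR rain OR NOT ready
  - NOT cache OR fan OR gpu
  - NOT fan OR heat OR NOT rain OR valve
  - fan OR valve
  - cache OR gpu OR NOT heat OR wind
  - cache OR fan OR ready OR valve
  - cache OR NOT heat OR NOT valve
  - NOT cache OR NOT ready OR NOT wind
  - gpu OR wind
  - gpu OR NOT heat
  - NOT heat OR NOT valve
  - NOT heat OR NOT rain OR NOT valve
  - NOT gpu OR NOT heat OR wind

heat: False, fan: True, ready: True, rain: True, wind: False, gpu: True, cache: True, valve: True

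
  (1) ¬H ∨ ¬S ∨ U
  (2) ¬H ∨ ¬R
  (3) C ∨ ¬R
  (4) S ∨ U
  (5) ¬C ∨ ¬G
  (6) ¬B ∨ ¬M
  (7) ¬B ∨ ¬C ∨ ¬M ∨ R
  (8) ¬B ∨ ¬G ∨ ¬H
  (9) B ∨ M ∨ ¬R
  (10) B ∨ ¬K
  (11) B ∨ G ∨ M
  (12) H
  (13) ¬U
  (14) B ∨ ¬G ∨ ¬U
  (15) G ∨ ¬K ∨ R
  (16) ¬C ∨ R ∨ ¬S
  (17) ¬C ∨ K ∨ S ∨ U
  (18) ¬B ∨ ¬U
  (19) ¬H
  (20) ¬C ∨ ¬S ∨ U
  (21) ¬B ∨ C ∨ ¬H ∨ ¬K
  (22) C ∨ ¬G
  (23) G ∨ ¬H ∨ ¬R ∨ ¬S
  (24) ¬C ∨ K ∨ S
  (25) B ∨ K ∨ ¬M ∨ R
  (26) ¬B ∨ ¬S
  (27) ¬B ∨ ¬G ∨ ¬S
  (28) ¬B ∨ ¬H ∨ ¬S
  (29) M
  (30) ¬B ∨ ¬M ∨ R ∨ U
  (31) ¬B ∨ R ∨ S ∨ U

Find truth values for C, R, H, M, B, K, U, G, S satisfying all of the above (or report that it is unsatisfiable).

Case H = True:
  Clause (¬H) is falsified — contradiction.
Case H = False:
  Clause (H) is falsified — contradiction.
Both cases fail, so the formula is unsatisfiable.

Unsatisfiable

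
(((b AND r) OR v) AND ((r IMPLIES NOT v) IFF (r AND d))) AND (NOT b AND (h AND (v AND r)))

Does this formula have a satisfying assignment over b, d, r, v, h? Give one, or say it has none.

b=F; d=F; r=T; v=T; h=T

  ((b AND r) OR v) AND ((r IMPLIES NOT v) IFF (r AND d)) = True
    (b AND r) OR v = True
      b AND r = False
    (r IMPLIES NOT v) IFF (r AND d) = True
      r IMPLIES NOT v = False
        NOT v = False
      r AND d = False
  NOT b AND (h AND (v AND r)) = True
    NOT b = True
    h AND (v AND r) = True
      v AND r = True
Both conjuncts True, so the formula holds.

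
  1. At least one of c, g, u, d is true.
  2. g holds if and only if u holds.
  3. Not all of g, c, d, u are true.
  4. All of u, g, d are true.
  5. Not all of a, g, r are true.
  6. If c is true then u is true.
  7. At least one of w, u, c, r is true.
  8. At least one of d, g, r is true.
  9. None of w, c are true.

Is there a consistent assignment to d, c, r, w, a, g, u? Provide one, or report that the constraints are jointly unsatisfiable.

d = True, c = False, r = False, w = False, a = False, g = True, u = True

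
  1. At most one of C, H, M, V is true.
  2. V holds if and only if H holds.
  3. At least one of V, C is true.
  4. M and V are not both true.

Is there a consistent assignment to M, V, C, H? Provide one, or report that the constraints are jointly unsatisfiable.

M = False; V = False; C = True; H = False

  (1) {C, H, M, V}: 1 true — at most one ✓
  (2) V=F, H=F — same ✓
  (3) {V, C}: 1 true — at least one ✓
  (4) M=F, V=F — not both ✓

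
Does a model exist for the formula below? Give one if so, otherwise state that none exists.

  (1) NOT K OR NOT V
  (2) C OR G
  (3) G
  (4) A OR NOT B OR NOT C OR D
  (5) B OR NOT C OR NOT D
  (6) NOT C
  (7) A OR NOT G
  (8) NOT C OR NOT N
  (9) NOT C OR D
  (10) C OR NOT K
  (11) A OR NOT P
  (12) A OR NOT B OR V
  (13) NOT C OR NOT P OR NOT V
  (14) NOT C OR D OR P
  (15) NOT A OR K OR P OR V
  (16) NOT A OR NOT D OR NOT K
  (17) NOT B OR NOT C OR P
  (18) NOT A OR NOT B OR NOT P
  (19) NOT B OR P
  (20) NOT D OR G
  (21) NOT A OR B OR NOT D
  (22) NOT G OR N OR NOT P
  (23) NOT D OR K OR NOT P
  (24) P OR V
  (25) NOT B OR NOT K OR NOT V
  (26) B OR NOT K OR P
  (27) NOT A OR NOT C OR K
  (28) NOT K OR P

Unit clause (G) forces G = True.
Unit clause (NOT C) forces C = False.
In (A OR NOT G) only A is left, so A = True.
In (C OR NOT K) only NOT K is left, so K = False.
Set P = False.
  then (NOT A OR K OR P OR V) forces V = True.
  then (NOT B OR P) forces B = False.
  then (NOT A OR B OR NOT D) forces D = False.
Set N = False.
All clauses satisfied.

P = False, B = False, K = False, V = True, G = True, C = False, D = False, A = True, N = False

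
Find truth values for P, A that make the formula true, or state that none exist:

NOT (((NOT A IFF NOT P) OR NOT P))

P = True, A = False

  NOT (((NOT A IFF NOT P) OR NOT P)) = True
    (NOT A IFF NOT P) OR NOT P = False
      NOT A IFF NOT P = False
        NOT A = True
        NOT P = False
      NOT P = False
The formula evaluates to True.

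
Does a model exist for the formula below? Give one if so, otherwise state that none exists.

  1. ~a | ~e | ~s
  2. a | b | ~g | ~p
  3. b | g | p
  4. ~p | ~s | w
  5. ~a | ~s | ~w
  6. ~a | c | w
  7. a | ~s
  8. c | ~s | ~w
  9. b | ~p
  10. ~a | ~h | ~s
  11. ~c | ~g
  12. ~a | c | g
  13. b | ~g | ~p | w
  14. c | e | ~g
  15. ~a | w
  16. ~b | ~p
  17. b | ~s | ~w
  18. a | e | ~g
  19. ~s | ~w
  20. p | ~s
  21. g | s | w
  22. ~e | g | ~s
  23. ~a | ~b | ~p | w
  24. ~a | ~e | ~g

e: True, s: False, w: True, a: True, b: True, c: True, h: True, g: False, p: False

Set e = True.
Set s = False.
Set w = True.
Set a = True.
  then (~a | ~e | ~g) forces g = False.
  then (~a | c | g) forces c = True.
Try b = False:
  (b | g | p) forces p = True.
  clause (b | ~p) is falsified — backtrack.
So b = True.
  then (~b | ~p) forces p = False.
Set h = True.
All clauses satisfied.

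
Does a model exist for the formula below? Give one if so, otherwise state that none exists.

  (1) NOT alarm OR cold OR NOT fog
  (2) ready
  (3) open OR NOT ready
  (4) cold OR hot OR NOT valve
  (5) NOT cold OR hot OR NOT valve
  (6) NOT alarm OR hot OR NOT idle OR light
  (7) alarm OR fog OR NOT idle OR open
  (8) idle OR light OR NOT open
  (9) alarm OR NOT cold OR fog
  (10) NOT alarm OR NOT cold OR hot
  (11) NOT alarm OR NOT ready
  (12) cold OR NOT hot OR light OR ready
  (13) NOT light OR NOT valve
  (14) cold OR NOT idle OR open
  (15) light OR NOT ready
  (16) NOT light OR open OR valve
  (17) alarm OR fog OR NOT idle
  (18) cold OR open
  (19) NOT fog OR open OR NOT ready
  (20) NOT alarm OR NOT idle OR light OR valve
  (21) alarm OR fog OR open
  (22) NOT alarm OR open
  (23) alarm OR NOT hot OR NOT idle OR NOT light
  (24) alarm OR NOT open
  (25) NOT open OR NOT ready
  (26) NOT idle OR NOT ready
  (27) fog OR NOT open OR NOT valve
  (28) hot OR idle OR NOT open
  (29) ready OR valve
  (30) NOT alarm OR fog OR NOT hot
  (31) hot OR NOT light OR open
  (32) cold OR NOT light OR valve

Case ready = True:
  (open OR NOT ready) forces open = True.
  Clause (NOT open OR NOT ready) is falsified — contradiction.
Case ready = False:
  Clause (ready) is falsified — contradiction.
Both cases fail, so the formula is unsatisfiable.

No satisfying assignment exists.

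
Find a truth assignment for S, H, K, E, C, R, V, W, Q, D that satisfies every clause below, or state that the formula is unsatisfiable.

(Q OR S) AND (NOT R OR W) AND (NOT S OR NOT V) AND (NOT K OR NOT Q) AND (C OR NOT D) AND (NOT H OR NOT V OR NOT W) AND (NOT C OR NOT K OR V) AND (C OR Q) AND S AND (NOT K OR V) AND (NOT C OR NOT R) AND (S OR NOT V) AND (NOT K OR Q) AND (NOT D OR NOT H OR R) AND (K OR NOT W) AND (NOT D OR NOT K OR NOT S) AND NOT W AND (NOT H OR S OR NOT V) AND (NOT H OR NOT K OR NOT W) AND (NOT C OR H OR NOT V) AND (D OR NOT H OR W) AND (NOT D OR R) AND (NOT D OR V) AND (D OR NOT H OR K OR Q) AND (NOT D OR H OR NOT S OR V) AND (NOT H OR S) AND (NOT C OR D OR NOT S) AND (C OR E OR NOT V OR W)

Unit clause (S) forces S = True.
Unit clause (NOT W) forces W = False.
In (NOT R OR W) only NOT R is left, so R = False.
In (NOT S OR NOT V) only NOT V is left, so V = False.
In (NOT K OR V) only NOT K is left, so K = False.
In (NOT D OR R) only NOT D is left, so D = False.
In (NOT C OR D OR NOT S) only NOT C is left, so C = False.
In (C OR Q) only Q is left, so Q = True.
In (D OR NOT H OR W) only NOT H is left, so H = False.
Set E = False.
All clauses satisfied.

S = True, H = False, K = False, E = False, C = False, R = False, V = False, W = False, Q = True, D = False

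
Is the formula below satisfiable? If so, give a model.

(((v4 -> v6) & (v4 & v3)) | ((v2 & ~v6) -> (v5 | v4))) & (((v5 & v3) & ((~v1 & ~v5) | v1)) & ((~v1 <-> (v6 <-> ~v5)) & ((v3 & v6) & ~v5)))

Unsatisfiable — no assignment works.

Case v5 = True: the conjunct ~v5 is False.
Case v5 = False: the conjunct v5 is False.
Both cases fail — unsatisfiable.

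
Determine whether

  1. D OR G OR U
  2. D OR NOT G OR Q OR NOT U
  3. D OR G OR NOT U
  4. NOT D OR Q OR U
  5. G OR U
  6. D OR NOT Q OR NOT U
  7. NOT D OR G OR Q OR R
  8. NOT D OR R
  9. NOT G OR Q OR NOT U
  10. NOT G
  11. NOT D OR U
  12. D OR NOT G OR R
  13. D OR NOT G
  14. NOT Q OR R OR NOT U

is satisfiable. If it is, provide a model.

Unit clause (NOT G) forces G = False.
In (G OR U) only U is left, so U = True.
In (D OR G OR NOT U) only D is left, so D = True.
In (NOT D OR R) only R is left, so R = True.
Set Q = False.
All clauses satisfied.

D=T; R=T; G=F; U=T; Q=F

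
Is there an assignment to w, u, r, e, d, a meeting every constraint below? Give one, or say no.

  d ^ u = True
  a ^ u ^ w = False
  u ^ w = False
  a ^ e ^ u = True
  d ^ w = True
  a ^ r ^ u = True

w=F, u=F, r=T, e=T, d=T, a=F

d ^ u = T ^ F = True ✓
a ^ u ^ w = F ^ F ^ F = False ✓
u ^ w = F ^ F = False ✓
a ^ e ^ u = F ^ T ^ F = True ✓
d ^ w = T ^ F = True ✓
a ^ r ^ u = F ^ T ^ F = True ✓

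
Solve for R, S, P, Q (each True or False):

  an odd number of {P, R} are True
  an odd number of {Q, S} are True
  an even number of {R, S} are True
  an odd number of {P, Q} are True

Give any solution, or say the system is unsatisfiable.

Adding constraints 1, 2, 3, 4 mod 2: every variable appears an even number of times on the left, so the left side is 0.
But the right sides sum to 1 (mod 2). 0 ≠ 1 — the system is inconsistent.

No satisfying assignment exists.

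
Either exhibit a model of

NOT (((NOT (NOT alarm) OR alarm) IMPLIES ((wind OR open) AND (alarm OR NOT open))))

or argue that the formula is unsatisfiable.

alarm = True; wind = False; open = False

  NOT (((NOT (NOT alarm) OR alarm) IMPLIES ((wind OR open) AND (alarm OR NOT open)))) = True
    (NOT (NOT alarm) OR alarm) IMPLIES ((wind OR open) AND (alarm OR NOT open)) = False
      NOT (NOT alarm) OR alarm = True
        NOT (NOT alarm) = True
          NOT alarm = False
      (wind OR open) AND (alarm OR NOT open) = False
        wind OR open = False
        alarm OR NOT open = True
          NOT open = True
The formula evaluates to True.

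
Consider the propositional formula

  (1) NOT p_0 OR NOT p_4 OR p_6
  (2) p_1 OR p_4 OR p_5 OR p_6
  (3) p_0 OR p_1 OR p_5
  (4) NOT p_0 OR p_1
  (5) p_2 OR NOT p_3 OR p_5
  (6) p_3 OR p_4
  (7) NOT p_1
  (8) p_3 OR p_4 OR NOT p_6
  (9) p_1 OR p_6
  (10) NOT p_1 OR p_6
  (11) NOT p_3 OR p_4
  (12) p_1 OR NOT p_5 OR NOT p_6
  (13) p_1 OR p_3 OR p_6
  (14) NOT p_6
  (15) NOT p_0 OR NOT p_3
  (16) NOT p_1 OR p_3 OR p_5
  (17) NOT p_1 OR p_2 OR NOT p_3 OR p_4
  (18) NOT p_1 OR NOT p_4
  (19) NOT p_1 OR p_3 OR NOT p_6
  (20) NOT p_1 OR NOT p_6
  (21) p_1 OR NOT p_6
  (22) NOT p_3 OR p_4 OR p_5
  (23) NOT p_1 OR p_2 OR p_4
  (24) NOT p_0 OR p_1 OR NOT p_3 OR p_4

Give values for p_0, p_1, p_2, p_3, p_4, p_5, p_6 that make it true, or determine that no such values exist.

Case p_6 = True:
  Clause (NOT p_6) is falsified — contradiction.
Case p_6 = False:
  (NOT p_1) forces p_1 = False.
  Clause (p_1 OR p_6) is falsified — contradiction.
Both cases fail, so the formula is unsatisfiable.

Unsatisfiable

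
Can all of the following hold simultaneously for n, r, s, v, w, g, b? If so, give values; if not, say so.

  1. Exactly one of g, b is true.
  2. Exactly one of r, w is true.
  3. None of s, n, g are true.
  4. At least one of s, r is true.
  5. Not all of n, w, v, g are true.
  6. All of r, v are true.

n: False; r: True; s: False; v: True; w: False; g: False; b: True

  (1) {g, b}: 1 true — exactly one ✓
  (2) {r, w}: 1 true — exactly one ✓
  (3) {s, n, g}: 0 true — none ✓
  (4) {s, r}: 1 true — at least one ✓
  (5) {n, w, v, g}: 1/4 true — not all ✓
  (6) {r, v}: all 2 true ✓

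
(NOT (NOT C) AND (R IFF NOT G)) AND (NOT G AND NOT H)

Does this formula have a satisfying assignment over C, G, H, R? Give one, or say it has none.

C = True, G = False, H = False, R = True

  NOT (NOT C) AND (R IFF NOT G) = True
    NOT (NOT C) = True
      NOT C = False
    R IFF NOT G = True
      NOT G = True
  NOT G AND NOT H = True
    NOT G = True
    NOT H = True
Both conjuncts True, so the formula holds.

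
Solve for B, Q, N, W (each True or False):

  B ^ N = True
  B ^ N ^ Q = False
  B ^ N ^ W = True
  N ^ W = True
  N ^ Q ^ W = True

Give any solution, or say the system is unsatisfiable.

UNSATISFIABLE

Adding constraints 1, 2, 4, 5 mod 2: every variable appears an even number of times on the left, so the left side is 0.
But the right sides sum to 1 (mod 2). 0 ≠ 1 — the system is inconsistent.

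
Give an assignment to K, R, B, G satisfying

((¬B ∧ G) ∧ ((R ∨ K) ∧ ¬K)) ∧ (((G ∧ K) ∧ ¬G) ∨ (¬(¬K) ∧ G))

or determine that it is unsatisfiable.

Case K = True: the conjunct ¬K is False.
Case K = False: the conjunct ((G ∧ K) ∧ ¬G) ∨ (¬(¬K) ∧ G) becomes (False ∧ ¬G) ∨ (False ∧ G) = False.
Both cases fail — unsatisfiable.

No satisfying assignment exists.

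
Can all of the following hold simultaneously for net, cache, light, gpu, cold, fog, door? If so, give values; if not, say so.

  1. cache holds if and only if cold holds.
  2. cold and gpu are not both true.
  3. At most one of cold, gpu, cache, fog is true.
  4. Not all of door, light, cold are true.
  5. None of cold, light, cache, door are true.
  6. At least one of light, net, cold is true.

net: True, cache: False, light: False, gpu: True, cold: False, fog: False, door: False

  (1) cache=F, cold=F — same ✓
  (2) cold=F, gpu=T — not both ✓
  (3) {cold, gpu, cache, fog}: 1 true — at most one ✓
  (4) {door, light, cold}: 0/3 true — not all ✓
  (5) {cold, light, cache, door}: 0 true — none ✓
  (6) {light, net, cold}: 1 true — at least one ✓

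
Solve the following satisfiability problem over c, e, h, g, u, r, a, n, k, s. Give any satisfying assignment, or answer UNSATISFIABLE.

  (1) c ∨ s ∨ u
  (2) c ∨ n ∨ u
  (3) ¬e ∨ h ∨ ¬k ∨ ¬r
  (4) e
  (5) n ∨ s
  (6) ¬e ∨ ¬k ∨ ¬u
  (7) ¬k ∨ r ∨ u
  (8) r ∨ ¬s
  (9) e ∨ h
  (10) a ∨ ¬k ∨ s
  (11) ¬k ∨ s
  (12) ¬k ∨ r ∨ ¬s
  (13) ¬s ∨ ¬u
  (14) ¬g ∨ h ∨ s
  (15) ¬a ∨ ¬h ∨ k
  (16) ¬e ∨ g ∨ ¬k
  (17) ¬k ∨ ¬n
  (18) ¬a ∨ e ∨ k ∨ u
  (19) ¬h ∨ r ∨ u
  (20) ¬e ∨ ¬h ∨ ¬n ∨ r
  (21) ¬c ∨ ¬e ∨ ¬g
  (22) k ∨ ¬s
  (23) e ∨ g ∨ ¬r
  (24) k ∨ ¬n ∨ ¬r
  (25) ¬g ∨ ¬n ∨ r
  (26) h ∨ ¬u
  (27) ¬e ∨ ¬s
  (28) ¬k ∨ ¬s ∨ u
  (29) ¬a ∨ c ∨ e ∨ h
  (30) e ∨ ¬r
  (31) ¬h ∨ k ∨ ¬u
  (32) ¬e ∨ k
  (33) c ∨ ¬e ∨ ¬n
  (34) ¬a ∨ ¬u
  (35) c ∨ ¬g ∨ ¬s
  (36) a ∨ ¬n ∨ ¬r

The formula is unsatisfiable.

Case e = True:
  (¬e ∨ ¬s) forces s = False.
  (n ∨ s) forces n = True.
  (¬k ∨ s) forces k = False.
  Clause (¬e ∨ k) is falsified — contradiction.
Case e = False:
  Clause (e) is falsified — contradiction.
Both cases fail, so the formula is unsatisfiable.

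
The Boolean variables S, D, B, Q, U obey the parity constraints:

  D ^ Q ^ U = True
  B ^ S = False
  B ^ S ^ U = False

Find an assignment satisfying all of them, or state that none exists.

S=F, D=T, B=F, Q=F, U=F

D ^ Q ^ U = T ^ F ^ F = True ✓
B ^ S = F ^ F = False ✓
B ^ S ^ U = F ^ F ^ F = False ✓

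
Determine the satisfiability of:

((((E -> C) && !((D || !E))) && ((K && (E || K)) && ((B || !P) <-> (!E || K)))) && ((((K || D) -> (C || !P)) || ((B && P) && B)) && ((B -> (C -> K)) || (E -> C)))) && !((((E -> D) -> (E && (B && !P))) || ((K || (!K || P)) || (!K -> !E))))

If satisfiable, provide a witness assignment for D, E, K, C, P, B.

No satisfying assignment exists.

The conjunct !((((E -> D) -> (E && (B && !P))) || ((K || (!K || P)) || (!K -> !E)))) is unsatisfiable on its own:
  K = True: this becomes !((((E -> D) -> (E && (B && !P))) || True)) = False.
  K = False: this becomes !((((E -> D) -> (E && (B && !P))) || True)) = False.
So the whole conjunction is unsatisfiable.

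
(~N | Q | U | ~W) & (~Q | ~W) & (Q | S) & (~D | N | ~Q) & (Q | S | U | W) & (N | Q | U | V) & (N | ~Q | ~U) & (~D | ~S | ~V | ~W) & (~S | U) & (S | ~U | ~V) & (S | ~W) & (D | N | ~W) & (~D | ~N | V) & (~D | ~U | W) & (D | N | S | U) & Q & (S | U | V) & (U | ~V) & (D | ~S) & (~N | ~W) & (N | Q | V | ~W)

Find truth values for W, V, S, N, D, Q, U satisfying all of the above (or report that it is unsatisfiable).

Unit clause (Q) forces Q = True.
In (~Q | ~W) only ~W is left, so W = False.
Try V = True:
  (U | ~V) forces U = True.
  (N | ~Q | ~U) forces N = True.
  (S | ~U | ~V) forces S = True.
  (~D | ~U | W) forces D = False.
  clause (D | ~S) is falsified — backtrack.
So V = False.
Try S = True:
  (~S | U) forces U = True.
  (N | ~Q | ~U) forces N = True.
  (~D | ~N | V) forces D = False.
  clause (D | ~S) is falsified — backtrack.
So S = False.
  then (S | U | V) forces U = True.
  then (N | ~Q | ~U) forces N = True.
  then (~D | ~N | V) forces D = False.
All clauses satisfied.

W=F, V=F, S=F, N=T, D=F, Q=T, U=T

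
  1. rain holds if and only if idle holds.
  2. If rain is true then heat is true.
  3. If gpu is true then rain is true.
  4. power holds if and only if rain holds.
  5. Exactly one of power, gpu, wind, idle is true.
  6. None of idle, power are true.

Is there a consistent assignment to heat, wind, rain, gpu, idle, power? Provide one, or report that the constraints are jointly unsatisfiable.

heat: False, wind: True, rain: False, gpu: False, idle: False, power: False

  (1) rain=F, idle=F — same ✓
  (2) rain=F ⇒ heat: vacuous ✓
  (3) gpu=F ⇒ rain: vacuous ✓
  (4) power=F, rain=F — same ✓
  (5) {power, gpu, wind, idle}: 1 true — exactly one ✓
  (6) {idle, power}: 0 true — none ✓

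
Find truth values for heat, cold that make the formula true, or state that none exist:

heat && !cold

heat: True; cold: False

  !cold = True
Both conjuncts True, so the formula holds.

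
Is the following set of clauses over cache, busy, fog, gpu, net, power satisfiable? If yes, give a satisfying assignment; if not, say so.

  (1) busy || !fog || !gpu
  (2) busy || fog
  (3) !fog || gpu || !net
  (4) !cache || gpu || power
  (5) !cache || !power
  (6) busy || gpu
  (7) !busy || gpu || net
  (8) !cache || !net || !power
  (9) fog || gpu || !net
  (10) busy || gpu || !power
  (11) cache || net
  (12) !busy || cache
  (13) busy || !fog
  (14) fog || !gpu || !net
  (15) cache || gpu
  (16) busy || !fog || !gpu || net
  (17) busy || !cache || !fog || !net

cache=T, busy=T, fog=T, gpu=T, net=T, power=F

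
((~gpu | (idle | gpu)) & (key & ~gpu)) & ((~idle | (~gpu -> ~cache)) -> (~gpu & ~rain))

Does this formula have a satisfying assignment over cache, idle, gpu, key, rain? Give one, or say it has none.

cache = False; idle = True; gpu = False; key = True; rain = False

  (~gpu | (idle | gpu)) & (key & ~gpu) = True
    ~gpu | (idle | gpu) = True
      ~gpu = True
      idle | gpu = True
    key & ~gpu = True
      ~gpu = True
  (~idle | (~gpu -> ~cache)) -> (~gpu & ~rain) = True
    ~idle | (~gpu -> ~cache) = True
      ~idle = False
      ~gpu -> ~cache = True
        ~gpu = True
        ~cache = True
    ~gpu & ~rain = True
      ~gpu = True
      ~rain = True
Both conjuncts True, so the formula holds.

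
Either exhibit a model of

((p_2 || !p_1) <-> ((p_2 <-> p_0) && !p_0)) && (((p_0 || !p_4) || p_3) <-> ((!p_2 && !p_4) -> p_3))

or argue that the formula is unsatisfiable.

p_0 = True, p_1 = True, p_2 = False, p_3 = True, p_4 = True

  (p_2 || !p_1) <-> ((p_2 <-> p_0) && !p_0) = True
    p_2 || !p_1 = False
      !p_1 = False
    (p_2 <-> p_0) && !p_0 = False
      p_2 <-> p_0 = False
      !p_0 = False
  ((p_0 || !p_4) || p_3) <-> ((!p_2 && !p_4) -> p_3) = True
    (p_0 || !p_4) || p_3 = True
      p_0 || !p_4 = True
        !p_4 = False
    (!p_2 && !p_4) -> p_3 = True
      !p_2 && !p_4 = False
        !p_2 = True
        !p_4 = False
Both conjuncts True, so the formula holds.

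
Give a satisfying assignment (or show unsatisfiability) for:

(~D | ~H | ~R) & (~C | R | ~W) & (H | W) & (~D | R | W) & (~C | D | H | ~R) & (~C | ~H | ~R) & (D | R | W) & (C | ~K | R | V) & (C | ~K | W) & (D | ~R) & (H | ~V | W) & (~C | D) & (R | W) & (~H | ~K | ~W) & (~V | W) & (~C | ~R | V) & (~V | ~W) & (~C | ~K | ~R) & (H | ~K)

C = False, R = False, W = True, V = False, K = False, D = True, H = True

Set C = False.
Set R = False.
  then (R | W) forces W = True.
  then (~V | ~W) forces V = False.
  then (C | ~K | R | V) forces K = False.
Set D = True.
Set H = True.
All clauses satisfied.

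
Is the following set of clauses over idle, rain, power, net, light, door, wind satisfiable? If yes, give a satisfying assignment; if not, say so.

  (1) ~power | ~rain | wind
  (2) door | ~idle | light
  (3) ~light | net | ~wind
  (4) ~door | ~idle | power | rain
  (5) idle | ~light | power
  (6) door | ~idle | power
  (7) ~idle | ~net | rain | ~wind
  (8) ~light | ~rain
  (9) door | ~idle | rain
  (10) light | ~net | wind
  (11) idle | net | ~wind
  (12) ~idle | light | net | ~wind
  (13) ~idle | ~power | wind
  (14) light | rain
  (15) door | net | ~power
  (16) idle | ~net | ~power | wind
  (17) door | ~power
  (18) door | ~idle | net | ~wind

Set idle = False.
Set rain = False.
  then (light | rain) forces light = True.
  then (idle | ~light | power) forces power = True.
  then (door | ~power) forces door = True.
Set net = False.
  then (~light | net | ~wind) forces wind = False.
All clauses satisfied.

idle = False, rain = False, power = True, net = False, light = True, door = True, wind = False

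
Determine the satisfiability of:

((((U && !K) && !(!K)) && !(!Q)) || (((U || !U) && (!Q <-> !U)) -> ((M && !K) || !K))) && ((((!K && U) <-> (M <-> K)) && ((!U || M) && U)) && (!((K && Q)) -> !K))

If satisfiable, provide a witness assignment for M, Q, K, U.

No satisfying assignment exists.

Case K = True: the formula simplifies to !(((U || !U) && (!Q <-> !U))) && ((!M && ((!U || M) && U)) && Q).
  U = True: simplifies to !Q && ((!M && M) && Q).
    M = True: the conjunct !M is False.
    M = False: the conjunct M is False.
  U = False: the conjunct U is False.
Case K = False: the formula simplifies to (U <-> !M) && ((!U || M) && U).
  U = True: simplifies to !M && M.
    M = True: the conjunct !M is False.
    M = False: the conjunct M is False.
  U = False: the conjunct U is False.
Both cases fail — unsatisfiable.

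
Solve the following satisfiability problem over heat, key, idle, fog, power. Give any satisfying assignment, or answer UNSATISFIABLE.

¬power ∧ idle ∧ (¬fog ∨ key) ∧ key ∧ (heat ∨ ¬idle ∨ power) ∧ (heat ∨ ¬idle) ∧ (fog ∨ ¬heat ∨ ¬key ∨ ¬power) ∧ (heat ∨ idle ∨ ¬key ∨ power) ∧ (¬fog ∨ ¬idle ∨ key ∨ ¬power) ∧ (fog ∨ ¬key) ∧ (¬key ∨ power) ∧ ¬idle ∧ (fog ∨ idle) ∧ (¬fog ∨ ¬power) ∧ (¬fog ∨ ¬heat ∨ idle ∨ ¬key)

Case idle = True:
  Clause (¬idle) is falsified — contradiction.
Case idle = False:
  Clause (idle) is falsified — contradiction.
Both cases fail, so the formula is unsatisfiable.

No satisfying assignment exists.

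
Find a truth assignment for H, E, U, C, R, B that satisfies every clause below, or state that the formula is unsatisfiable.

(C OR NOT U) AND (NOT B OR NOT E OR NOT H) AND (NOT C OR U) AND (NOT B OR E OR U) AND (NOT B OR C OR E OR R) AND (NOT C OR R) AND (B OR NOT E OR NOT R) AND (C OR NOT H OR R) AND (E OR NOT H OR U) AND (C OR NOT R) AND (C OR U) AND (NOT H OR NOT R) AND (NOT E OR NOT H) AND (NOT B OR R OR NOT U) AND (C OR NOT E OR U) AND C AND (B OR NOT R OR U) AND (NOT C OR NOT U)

Unsatisfiable — no assignment works.

Case C = True:
  (NOT C OR U) forces U = True.
  Clause (NOT C OR NOT U) is falsified — contradiction.
Case C = False:
  Clause (C) is falsified — contradiction.
Both cases fail, so the formula is unsatisfiable.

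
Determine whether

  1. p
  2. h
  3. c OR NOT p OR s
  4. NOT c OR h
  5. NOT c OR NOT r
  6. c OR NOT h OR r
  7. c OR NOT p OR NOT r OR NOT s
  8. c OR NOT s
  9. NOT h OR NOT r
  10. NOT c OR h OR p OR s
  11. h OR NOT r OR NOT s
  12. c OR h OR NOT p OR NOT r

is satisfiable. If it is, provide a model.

Unit clause (p) forces p = True.
Unit clause (h) forces h = True.
In (NOT h OR NOT r) only NOT r is left, so r = False.
In (c OR NOT h OR r) only c is left, so c = True.
Set s = True.
All clauses satisfied.

h: True, c: True, r: False, s: True, p: True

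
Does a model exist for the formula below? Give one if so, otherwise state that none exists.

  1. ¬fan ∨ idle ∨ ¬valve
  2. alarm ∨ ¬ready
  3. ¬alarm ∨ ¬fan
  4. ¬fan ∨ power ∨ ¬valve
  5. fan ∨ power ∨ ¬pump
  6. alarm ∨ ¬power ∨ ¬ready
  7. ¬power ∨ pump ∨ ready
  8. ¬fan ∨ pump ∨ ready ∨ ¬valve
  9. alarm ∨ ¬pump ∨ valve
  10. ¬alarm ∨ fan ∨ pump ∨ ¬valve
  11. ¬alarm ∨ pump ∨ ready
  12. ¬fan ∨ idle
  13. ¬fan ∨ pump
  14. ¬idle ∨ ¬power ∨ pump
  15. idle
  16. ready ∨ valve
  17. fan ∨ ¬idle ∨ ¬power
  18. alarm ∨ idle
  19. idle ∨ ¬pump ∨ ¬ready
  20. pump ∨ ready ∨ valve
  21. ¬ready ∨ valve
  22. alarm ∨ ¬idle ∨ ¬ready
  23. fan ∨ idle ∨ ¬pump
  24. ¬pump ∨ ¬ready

valve=T; alarm=F; ready=F; idle=T; fan=T; power=T; pump=T

Unit clause (idle) forces idle = True.
Try valve = False:
  (ready ∨ valve) forces ready = True.
  clause (¬ready ∨ valve) is falsified — backtrack.
So valve = True.
Set alarm = False.
  then (alarm ∨ ¬ready) forces ready = False.
Set fan = True.
  then (¬fan ∨ power ∨ ¬valve) forces power = True.
  then (¬power ∨ pump ∨ ready) forces pump = True.
All clauses satisfied.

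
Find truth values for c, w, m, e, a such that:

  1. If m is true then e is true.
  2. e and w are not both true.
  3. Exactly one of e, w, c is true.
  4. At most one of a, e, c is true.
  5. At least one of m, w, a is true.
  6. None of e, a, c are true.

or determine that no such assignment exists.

c: False, w: True, m: False, e: False, a: False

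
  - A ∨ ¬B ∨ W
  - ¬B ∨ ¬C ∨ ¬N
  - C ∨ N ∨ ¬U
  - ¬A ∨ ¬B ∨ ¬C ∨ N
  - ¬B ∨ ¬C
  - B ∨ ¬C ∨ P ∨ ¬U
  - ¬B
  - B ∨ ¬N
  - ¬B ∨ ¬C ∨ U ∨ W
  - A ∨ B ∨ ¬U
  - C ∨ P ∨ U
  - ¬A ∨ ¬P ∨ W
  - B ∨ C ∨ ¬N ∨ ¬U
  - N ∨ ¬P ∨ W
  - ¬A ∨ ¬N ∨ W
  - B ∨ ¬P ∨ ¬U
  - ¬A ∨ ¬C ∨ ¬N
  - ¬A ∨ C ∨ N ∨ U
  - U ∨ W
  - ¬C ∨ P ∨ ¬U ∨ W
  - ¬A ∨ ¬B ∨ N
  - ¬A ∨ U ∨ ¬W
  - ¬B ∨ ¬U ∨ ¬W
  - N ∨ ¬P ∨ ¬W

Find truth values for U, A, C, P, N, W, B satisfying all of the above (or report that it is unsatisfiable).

U=F, A=F, C=T, P=F, N=F, W=T, B=F

Unit clause (¬B) forces B = False.
In (B ∨ ¬N) only ¬N is left, so N = False.
Try U = True:
  (C ∨ N ∨ ¬U) forces C = True.
  (B ∨ ¬C ∨ P ∨ ¬U) forces P = True.
  clause (B ∨ ¬P ∨ ¬U) is falsified — backtrack.
So U = False.
  then (U ∨ W) forces W = True.
  then (¬A ∨ U ∨ ¬W) forces A = False.
  then (N ∨ ¬P ∨ ¬W) forces P = False.
  then (C ∨ P ∨ U) forces C = True.
All clauses satisfied.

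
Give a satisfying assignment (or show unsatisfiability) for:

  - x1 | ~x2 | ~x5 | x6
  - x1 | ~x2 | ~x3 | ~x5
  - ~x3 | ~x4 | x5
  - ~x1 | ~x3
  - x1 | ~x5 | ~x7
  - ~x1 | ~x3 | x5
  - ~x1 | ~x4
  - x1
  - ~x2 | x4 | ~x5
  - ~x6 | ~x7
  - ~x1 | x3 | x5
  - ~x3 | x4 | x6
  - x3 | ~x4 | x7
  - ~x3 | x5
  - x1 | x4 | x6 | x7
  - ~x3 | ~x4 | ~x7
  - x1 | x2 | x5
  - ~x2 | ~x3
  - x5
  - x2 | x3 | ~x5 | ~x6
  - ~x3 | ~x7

Unit clause (x1) forces x1 = True.
Unit clause (x5) forces x5 = True.
In (~x1 | ~x3) only ~x3 is left, so x3 = False.
In (~x1 | ~x4) only ~x4 is left, so x4 = False.
In (~x2 | x4 | ~x5) only ~x2 is left, so x2 = False.
In (x2 | x3 | ~x5 | ~x6) only ~x6 is left, so x6 = False.
Set x7 = True.
All clauses satisfied.

x1 = True; x2 = False; x3 = False; x4 = False; x5 = True; x6 = False; x7 = True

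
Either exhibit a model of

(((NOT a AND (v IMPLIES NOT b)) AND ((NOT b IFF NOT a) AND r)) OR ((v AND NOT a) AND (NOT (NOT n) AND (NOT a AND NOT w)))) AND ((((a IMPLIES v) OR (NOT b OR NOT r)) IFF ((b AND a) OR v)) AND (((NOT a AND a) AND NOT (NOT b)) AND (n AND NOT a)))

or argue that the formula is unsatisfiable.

Case a = True: the conjunct ((NOT a AND (v IMPLIES NOT b)) AND ((NOT b IFF NOT a) AND r)) OR ((v AND NOT a) AND (NOT (NOT n) AND (NOT a AND NOT w))) becomes (False AND (b AND r)) OR (False AND False) = False.
Case a = False: the conjunct a is False.
Both cases fail — unsatisfiable.

Unsatisfiable — no assignment works.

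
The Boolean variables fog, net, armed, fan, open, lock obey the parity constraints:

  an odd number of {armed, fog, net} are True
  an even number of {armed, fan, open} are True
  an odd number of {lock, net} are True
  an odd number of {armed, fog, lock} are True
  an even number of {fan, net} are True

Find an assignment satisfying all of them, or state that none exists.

The formula is unsatisfiable.

Adding constraints 1, 3, 4 mod 2: every variable appears an even number of times on the left, so the left side is 0.
But the right sides sum to 1 (mod 2). 0 ≠ 1 — the system is inconsistent.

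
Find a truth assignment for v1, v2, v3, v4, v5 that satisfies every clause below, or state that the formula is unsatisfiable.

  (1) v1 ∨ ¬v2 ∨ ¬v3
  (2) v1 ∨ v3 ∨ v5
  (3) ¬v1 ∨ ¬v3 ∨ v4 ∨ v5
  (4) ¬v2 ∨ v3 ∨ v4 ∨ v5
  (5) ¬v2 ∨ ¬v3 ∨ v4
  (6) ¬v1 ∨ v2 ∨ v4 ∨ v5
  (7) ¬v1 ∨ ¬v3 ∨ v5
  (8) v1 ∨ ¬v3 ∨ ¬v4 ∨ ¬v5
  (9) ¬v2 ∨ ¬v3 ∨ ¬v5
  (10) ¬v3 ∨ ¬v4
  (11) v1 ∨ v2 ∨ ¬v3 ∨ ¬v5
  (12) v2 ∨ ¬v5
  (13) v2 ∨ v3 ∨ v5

v1=F; v2=T; v3=F; v4=T; v5=T

Set v1 = False.
Set v2 = True.
  then (v1 ∨ ¬v2 ∨ ¬v3) forces v3 = False.
  then (v1 ∨ v3 ∨ v5) forces v5 = True.
Set v4 = True.
All clauses satisfied.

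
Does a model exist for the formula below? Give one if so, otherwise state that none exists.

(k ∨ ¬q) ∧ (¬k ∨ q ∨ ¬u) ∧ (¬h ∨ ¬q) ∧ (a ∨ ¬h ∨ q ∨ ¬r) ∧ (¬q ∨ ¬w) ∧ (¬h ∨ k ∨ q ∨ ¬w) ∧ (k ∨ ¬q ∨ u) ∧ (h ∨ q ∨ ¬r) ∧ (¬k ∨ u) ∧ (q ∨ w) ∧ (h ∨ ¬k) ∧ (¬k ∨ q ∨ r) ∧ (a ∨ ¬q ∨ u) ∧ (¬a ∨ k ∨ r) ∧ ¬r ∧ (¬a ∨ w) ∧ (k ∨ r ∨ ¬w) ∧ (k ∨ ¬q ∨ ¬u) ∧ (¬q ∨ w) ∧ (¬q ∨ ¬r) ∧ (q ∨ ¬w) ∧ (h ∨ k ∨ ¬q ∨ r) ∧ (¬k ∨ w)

Unsatisfiable

Case w = True:
  (¬q ∨ ¬w) forces q = False.
  Clause (q ∨ ¬w) is falsified — contradiction.
Case w = False:
  (q ∨ w) forces q = True.
  Clause (¬q ∨ w) is falsified — contradiction.
Both cases fail, so the formula is unsatisfiable.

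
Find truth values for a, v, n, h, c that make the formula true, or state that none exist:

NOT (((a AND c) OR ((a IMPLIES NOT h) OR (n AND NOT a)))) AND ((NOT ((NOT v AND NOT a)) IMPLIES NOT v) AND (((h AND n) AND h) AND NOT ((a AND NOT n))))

a = True, v = False, n = True, h = True, c = False

  NOT (((a AND c) OR ((a IMPLIES NOT h) OR (n AND NOT a)))) = True
    (a AND c) OR ((a IMPLIES NOT h) OR (n AND NOT a)) = False
      a AND c = False
      (a IMPLIES NOT h) OR (n AND NOT a) = False
        a IMPLIES NOT h = False
          NOT h = False
        n AND NOT a = False
          NOT a = False
  (NOT ((NOT v AND NOT a)) IMPLIES NOT v) AND (((h AND n) AND h) AND NOT ((a AND NOT n))) = True
    NOT ((NOT v AND NOT a)) IMPLIES NOT v = True
      NOT ((NOT v AND NOT a)) = True
        NOT v AND NOT a = False
          NOT v = True
          NOT a = False
      NOT v = True
    ((h AND n) AND h) AND NOT ((a AND NOT n)) = True
      (h AND n) AND h = True
        h AND n = True
      NOT ((a AND NOT n)) = True
        a AND NOT n = False
          NOT n = False
Both conjuncts True, so the formula holds.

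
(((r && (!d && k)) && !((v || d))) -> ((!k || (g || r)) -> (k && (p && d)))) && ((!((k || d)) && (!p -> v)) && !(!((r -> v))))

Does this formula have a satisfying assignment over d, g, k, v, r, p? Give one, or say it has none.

d: False, g: True, k: False, v: True, r: False, p: False

  ((r && (!d && k)) && !((v || d))) -> ((!k || (g || r)) -> (k && (p && d))) = True
    (r && (!d && k)) && !((v || d)) = False
      r && (!d && k) = False
        !d && k = False
          !d = True
      !((v || d)) = False
        v || d = True
    (!k || (g || r)) -> (k && (p && d)) = False
      !k || (g || r) = True
        !k = True
        g || r = True
      k && (p && d) = False
        p && d = False
  (!((k || d)) && (!p -> v)) && !(!((r -> v))) = True
    !((k || d)) && (!p -> v) = True
      !((k || d)) = True
        k || d = False
      !p -> v = True
        !p = True
    !(!((r -> v))) = True
      !((r -> v)) = False
        r -> v = True
Both conjuncts True, so the formula holds.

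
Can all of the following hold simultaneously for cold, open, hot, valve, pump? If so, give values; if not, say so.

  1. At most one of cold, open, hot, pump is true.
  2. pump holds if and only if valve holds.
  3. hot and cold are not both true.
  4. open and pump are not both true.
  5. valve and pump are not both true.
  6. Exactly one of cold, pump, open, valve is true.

cold=F; open=T; hot=F; valve=F; pump=F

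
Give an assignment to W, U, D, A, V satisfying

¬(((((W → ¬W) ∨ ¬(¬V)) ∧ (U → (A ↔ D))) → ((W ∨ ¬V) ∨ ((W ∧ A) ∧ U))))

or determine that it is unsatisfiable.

W: False, U: False, D: True, A: True, V: True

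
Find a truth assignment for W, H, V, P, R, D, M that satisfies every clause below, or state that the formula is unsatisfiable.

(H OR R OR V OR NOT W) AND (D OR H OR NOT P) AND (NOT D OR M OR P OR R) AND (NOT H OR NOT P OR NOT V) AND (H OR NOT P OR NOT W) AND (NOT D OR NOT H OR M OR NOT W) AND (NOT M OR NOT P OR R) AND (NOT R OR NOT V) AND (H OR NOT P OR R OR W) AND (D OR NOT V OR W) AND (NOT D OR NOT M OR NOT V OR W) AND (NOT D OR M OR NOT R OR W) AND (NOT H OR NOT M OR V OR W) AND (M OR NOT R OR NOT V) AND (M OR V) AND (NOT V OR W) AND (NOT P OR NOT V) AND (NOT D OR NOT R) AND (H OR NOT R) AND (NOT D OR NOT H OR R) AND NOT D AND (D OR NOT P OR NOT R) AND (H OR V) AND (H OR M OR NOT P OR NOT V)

Unit clause (NOT D) forces D = False.
Try W = False:
  (D OR NOT V OR W) forces V = False.
  (M OR V) forces M = True.
  (NOT H OR NOT M OR V OR W) forces H = False.
  clause (H OR V) is falsified — backtrack.
So W = True.
Set H = False.
  then (D OR H OR NOT P) forces P = False.
  then (H OR NOT R) forces R = False.
  then (H OR V) forces V = True.
Set M = False.
All clauses satisfied.

W: True, H: False, V: True, P: False, R: False, D: False, M: False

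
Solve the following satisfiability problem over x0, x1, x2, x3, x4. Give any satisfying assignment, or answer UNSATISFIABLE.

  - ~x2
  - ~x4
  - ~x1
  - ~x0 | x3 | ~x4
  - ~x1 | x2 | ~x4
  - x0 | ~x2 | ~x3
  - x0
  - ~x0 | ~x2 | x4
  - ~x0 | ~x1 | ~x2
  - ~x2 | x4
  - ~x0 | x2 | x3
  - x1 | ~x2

x0: True; x1: False; x2: False; x3: True; x4: False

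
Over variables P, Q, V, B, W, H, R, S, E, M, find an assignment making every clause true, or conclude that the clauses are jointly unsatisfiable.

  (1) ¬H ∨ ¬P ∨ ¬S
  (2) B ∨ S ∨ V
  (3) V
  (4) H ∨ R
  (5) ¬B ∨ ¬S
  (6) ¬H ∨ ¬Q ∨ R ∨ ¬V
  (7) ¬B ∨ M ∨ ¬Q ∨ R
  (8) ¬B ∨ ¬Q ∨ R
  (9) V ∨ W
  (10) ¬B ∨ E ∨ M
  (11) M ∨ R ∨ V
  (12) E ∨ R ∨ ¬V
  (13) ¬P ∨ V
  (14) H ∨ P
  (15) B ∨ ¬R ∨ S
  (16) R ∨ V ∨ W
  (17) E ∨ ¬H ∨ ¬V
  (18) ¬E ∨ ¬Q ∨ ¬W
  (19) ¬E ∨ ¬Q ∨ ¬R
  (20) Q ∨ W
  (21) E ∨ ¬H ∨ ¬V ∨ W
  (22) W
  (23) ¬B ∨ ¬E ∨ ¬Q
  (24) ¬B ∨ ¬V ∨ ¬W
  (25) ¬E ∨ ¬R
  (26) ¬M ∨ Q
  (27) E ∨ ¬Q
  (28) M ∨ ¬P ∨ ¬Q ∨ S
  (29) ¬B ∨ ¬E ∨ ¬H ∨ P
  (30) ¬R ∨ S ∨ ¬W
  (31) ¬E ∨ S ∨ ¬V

Unit clause (V) forces V = True.
Unit clause (W) forces W = True.
In (¬B ∨ ¬V ∨ ¬W) only ¬B is left, so B = False.
Set P = False.
  then (H ∨ P) forces H = True.
  then (E ∨ ¬H ∨ ¬V) forces E = True.
  then (¬E ∨ ¬Q ∨ ¬W) forces Q = False.
  then (¬E ∨ ¬R) forces R = False.
  then (¬M ∨ Q) forces M = False.
  then (¬E ∨ S ∨ ¬V) forces S = True.
All clauses satisfied.

P = False, Q = False, V = True, B = False, W = True, H = True, R = False, S = True, E = True, M = False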